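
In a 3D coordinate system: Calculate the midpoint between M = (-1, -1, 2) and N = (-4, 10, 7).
Midpoint = ((-1-4)/2, (-1+10)/2, (2+7)/2) = (-2.5, 4.5, 4.5)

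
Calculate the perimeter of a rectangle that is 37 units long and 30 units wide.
Perimeter = 2 * (length + width)
Perimeter = 2 * (37 + 30)
Perimeter = 2 * 67
Perimeter = 134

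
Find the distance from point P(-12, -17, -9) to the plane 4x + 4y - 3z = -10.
d = |4(-12) + 4(-17) + (-3)(-9) - (-10)| / √(4² + 4² + (-3)²) = 79/√41 = 12.34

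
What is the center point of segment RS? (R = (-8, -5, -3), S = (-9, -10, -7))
Midpoint = ((-8-9)/2, (-5-10)/2, (-3-7)/2) = (-8.5, -7.5, -5)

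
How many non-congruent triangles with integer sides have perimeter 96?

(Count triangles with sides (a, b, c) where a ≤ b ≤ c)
With a ≤ b ≤ c and a + b + c = 96, the triangle inequality a + b > c gives c < 96/2, so c ≤ 47.
Iterate a from 1 to ⌊p/3⌋ = 32; for each a, b ranges from a to ⌊(p−a)/2⌋ with c = p − a − b, keeping only c ≥ b.
Triples: (2, 47, 47), (3, 46, 47), (4, 45, 47), …
Count = 192 triangles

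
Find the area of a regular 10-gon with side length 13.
For a regular 10-gon with side length s = 13:
Apothem a = s / (2*tan(pi/10)) = 13 / (2*tan(pi/10)) ≈ 20.0049
Perimeter P = 10 * 13 = 130
Area = (1/2) * P * a = (1/2) * 130 * 20.0049 = 1300.32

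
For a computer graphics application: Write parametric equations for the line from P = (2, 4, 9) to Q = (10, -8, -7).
Direction vector d = Q - P = (8, -12, -16)
x = 2 + 8t, y = 4 - 12t, z = 9 - 16t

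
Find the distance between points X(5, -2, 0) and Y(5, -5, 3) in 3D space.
d = √[(0)² + (-3)² + (3)²] = √18 = 4.243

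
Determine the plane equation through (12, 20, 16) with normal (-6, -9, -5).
d = n·P = (-6)(12) + (-9)(20) + (-5)(16) = -332
Plane: -6x - 9y - 5z = -332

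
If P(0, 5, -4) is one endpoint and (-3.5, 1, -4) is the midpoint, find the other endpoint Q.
Q = (2×(-3.5) - 0, 2×1 - 5, 2×(-4) - (-4)) = (-7, -3, -4)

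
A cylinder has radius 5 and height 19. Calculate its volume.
Volume = pi * r² * h
Volume = pi * 5² * 19
Volume = pi * 25 * 19
Volume = pi * 475
Volume = 1492.26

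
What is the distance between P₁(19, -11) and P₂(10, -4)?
Using the distance formula: d = sqrt((x₂-x₁)² + (y₂-y₁)²)
dx = 10 - 19 = -9
dy = (-4) - (-11) = 7
d = sqrt((-9)² + 7²) = sqrt(81 + 49) = sqrt(130) = 11.40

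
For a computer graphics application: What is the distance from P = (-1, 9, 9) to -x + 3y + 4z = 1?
d = |(-1)(-1) + 3(9) + 4(9) - (1)| / √((-1)² + 3² + 4²) = 63/√26 = 12.36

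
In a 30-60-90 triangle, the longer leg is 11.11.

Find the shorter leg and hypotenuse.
In a 30-60-90 triangle, sides are in ratio 1 : √3 : 2.
Long leg = short leg·√3  →  short leg = 11.11/√3 = 6.414
Hypotenuse = 2·(short leg) = 2·11.11/√3 = 12.83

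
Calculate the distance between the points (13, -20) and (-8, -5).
Using the distance formula: d = sqrt((x₂-x₁)² + (y₂-y₁)²)
dx = (-8) - 13 = -21
dy = (-5) - (-20) = 15
d = sqrt((-21)² + 15²) = sqrt(441 + 225) = sqrt(666) = 25.81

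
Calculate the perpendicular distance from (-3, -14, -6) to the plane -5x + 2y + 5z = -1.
d = |(-5)(-3) + 2(-14) + 5(-6) - (-1)| / √((-5)² + 2² + 5²) = 42/√54 = 5.715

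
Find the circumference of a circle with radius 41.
Circumference = 2 * pi * r
Circumference = 2 * pi * 41
Circumference = 257.61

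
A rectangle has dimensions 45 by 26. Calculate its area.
Area = length * width
Area = 45 * 26
Area = 1170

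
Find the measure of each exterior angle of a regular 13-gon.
Exterior angle of a regular n-gon = 360/n
Exterior angle = 360/13
Exterior angle = 27.69 degrees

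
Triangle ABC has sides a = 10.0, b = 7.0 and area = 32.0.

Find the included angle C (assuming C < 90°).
Area = ½ab·sin(C)  →  sin(C) = 2·Area/(ab)
sin(C) = 2·32.0/(10.0·7.0) = 0.914286
C = arcsin(0.914286) = 66.1°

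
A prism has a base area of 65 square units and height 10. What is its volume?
Volume = base area * height
Volume = 65 * 10
Volume = 650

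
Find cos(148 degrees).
cos(148 degrees) = -0.848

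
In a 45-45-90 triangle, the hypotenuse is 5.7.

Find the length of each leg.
In a 45-45-90 triangle, hypotenuse = leg·√2  →  leg = hypotenuse/√2
leg = 5.7/√2 = 4.031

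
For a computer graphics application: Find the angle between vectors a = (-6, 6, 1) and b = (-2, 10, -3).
a·b = 69, |a|² = 73, |b|² = 113
cos θ = 69/√8249 ≈ 0.7597
θ ≈ 40.56°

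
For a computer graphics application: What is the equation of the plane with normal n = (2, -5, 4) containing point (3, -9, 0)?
d = n·P = (2)(3) + (-5)(-9) + (4)(0) = 51
Plane: 2x - 5y + 4z = 51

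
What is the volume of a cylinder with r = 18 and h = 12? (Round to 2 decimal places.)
Volume = pi * r² * h
Volume = pi * 18² * 12
Volume = pi * 324 * 12
Volume = pi * 3888
Volume = 12214.51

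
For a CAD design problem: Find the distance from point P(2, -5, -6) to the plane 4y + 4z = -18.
d = |0(2) + 4(-5) + 4(-6) - (-18)| / √(0² + 4² + 4²) = 26/√32 = 4.596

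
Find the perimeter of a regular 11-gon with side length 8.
Perimeter = number of sides * side length
Perimeter = 11 * 8
Perimeter = 88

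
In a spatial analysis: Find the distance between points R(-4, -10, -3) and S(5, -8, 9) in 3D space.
d = √[(9)² + (2)² + (12)²] = √229 = 15.13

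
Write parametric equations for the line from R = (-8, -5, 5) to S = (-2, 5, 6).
Direction vector d = S - R = (6, 10, 1)
x = -8 + 6t, y = -5 + 10t, z = 5 + t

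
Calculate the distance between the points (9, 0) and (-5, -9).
Using the distance formula: d = sqrt((x₂-x₁)² + (y₂-y₁)²)
dx = (-5) - 9 = -14
dy = (-9) - 0 = -9
d = sqrt((-14)² + (-9)²) = sqrt(196 + 81) = sqrt(277) = 16.64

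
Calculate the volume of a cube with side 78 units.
Volume = s³
Volume = 78³
Volume = 474552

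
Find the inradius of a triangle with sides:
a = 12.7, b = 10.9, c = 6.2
s = (a+b+c)/2 = (12.7+10.9+6.2)/2 = 14.9
Area = √(s(s-a)(s-b)(s-c)) = √(14.9·2.2·4·8.7) = 33.7749
r = Area/s = 33.7749/14.9 = 2.267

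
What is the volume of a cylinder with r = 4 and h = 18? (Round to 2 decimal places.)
Volume = pi * r² * h
Volume = pi * 4² * 18
Volume = pi * 16 * 18
Volume = pi * 288
Volume = 904.78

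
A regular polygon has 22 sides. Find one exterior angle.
Exterior angle of a regular n-gon = 360/n
Exterior angle = 360/22
Exterior angle = 16.36 degrees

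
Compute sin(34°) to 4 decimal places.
sin(34 degrees) = 0.5592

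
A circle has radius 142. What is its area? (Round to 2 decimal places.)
Area = pi * r²
Area = pi * 142²
Area = pi * 20164
Area = 63347.07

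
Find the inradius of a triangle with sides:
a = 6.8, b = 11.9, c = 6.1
s = (a+b+c)/2 = (6.8+11.9+6.1)/2 = 12.4
Area = √(s(s-a)(s-b)(s-c)) = √(12.4·5.6·0.5·6.3) = 14.7897
r = Area/s = 14.7897/12.4 = 1.193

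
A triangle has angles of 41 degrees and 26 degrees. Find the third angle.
Sum of angles in a triangle = 180 degrees
Third angle = 180 - 41 - 26
Third angle = 113 degrees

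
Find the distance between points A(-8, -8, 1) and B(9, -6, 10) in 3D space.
d = √[(17)² + (2)² + (9)²] = √374 = 19.34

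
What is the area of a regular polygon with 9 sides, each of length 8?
For a regular 9-gon with side length s = 8:
Apothem a = s / (2*tan(pi/9)) = 8 / (2*tan(pi/9)) ≈ 10.9899
Perimeter P = 9 * 8 = 72
Area = (1/2) * P * a = (1/2) * 72 * 10.9899 = 395.64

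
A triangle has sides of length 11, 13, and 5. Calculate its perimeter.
Perimeter = sum of all sides
Perimeter = 11 + 13 + 5
Perimeter = 29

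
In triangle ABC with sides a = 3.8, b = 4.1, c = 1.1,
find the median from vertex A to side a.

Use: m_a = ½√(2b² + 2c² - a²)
m_a = ½√(2·4.1² + 2·1.1² - 3.8²)
m_a = ½√(33.62 + 2.42 - 14.44) = ½√21.6 = 2.324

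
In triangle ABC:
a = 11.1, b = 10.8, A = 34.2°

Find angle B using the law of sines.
sin(B)/b = sin(A)/a
sin(B) = b·sin(A)/a = 10.8·sin(34.2°)/11.1 = 0.546892
B = arcsin(0.546892) = 33.15°  (b ≤ a, so B ≤ A and the acute solution is unique)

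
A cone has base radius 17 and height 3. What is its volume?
Volume = (1/3) * pi * r² * h
Volume = (1/3) * pi * 17² * 3
Volume = (1/3) * pi * 289 * 3
Volume = (1/3) * pi * 867
Volume = 907.92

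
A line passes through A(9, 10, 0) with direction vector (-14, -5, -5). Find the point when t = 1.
P(1) = (9 + (-14)(1), 10 + (-5)(1), 0 + (-5)(1)) = (-5, 5, -5)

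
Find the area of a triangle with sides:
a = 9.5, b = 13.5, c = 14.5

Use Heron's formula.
s = (a+b+c)/2 = (9.5+13.5+14.5)/2 = 18.75
A = √(s(s-a)(s-b)(s-c)) = √(18.75·9.25·5.25·4.25)
A = √3869.82 = 62.21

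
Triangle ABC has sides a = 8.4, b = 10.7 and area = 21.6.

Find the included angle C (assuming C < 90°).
Area = ½ab·sin(C)  →  sin(C) = 2·Area/(ab)
sin(C) = 2·21.6/(8.4·10.7) = 0.480641
C = arcsin(0.480641) = 28.73°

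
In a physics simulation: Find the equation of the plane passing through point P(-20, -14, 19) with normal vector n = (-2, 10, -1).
d = n·P = (-2)(-20) + (10)(-14) + (-1)(19) = -119
Plane: -2x + 10y - z = -119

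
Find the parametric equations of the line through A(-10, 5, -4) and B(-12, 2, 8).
Direction vector d = B - A = (-2, -3, 12)
x = -10 - 2t, y = 5 - 3t, z = -4 + 12t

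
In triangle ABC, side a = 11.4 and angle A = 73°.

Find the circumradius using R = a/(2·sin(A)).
R = a/(2·sin(A)) = 11.4/(2·sin(73°))
R = 11.4/(2·0.956305) = 11.4/1.912610 = 5.96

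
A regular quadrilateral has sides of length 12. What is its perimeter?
Perimeter = number of sides * side length
Perimeter = 4 * 12
Perimeter = 48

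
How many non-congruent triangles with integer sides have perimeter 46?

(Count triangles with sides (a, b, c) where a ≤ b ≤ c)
With a ≤ b ≤ c and a + b + c = 46, the triangle inequality a + b > c gives c < 46/2, so c ≤ 22.
Iterate a from 1 to ⌊p/3⌋ = 15; for each a, b ranges from a to ⌊(p−a)/2⌋ with c = p − a − b, keeping only c ≥ b.
Triples: (2, 22, 22), (3, 21, 22), (4, 20, 22), …
Count = 44 triangles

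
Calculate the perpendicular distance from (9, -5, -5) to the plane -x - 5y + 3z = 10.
d = |(-1)(9) + (-5)(-5) + 3(-5) - (10)| / √((-1)² + (-5)² + 3²) = 9/√35 = 1.521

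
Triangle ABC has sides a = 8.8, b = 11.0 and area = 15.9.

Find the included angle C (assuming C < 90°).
Area = ½ab·sin(C)  →  sin(C) = 2·Area/(ab)
sin(C) = 2·15.9/(8.8·11.0) = 0.328512
C = arcsin(0.328512) = 19.18°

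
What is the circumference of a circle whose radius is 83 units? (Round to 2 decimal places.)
Circumference = 2 * pi * r
Circumference = 2 * pi * 83
Circumference = 521.50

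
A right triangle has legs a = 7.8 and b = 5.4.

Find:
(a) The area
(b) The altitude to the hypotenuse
(a) Area = ½ab = ½·7.8·5.4 = 21.06
(b) Hypotenuse c = √(7.8² + 5.4²) = √90 = 9.48683
    Area = ½·c·h_c  →  h_c = 2·Area/c = 2·21.06/9.48683 = 4.44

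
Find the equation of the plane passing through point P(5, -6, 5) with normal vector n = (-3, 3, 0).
d = n·P = (-3)(5) + (3)(-6) + (0)(5) = -33
Plane: -3x + 3y = -33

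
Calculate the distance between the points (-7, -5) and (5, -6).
Using the distance formula: d = sqrt((x₂-x₁)² + (y₂-y₁)²)
dx = 5 - (-7) = 12
dy = (-6) - (-5) = -1
d = sqrt(12² + (-1)²) = sqrt(144 + 1) = sqrt(145) = 12.04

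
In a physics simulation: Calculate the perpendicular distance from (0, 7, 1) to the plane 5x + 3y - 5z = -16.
d = |5(0) + 3(7) + (-5)(1) - (-16)| / √(5² + 3² + (-5)²) = 32/√59 = 4.166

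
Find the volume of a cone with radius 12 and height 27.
Volume = (1/3) * pi * r² * h
Volume = (1/3) * pi * 12² * 27
Volume = (1/3) * pi * 144 * 27
Volume = (1/3) * pi * 3888
Volume = 4071.50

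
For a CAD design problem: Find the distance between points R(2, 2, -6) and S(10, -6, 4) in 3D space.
d = √[(8)² + (-8)² + (10)²] = √228 = 15.1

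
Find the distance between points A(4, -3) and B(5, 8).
Using the distance formula: d = sqrt((x₂-x₁)² + (y₂-y₁)²)
dx = 5 - 4 = 1
dy = 8 - (-3) = 11
d = sqrt(1² + 11²) = sqrt(1 + 121) = sqrt(122) = 11.05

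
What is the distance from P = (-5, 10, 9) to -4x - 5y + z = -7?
d = |(-4)(-5) + (-5)(10) + 1(9) - (-7)| / √((-4)² + (-5)² + 1²) = 14/√42 = 2.16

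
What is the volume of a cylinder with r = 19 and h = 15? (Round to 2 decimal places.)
Volume = pi * r² * h
Volume = pi * 19² * 15
Volume = pi * 361 * 15
Volume = pi * 5415
Volume = 17011.72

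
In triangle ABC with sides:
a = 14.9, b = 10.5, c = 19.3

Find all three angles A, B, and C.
By the law of cosines:
cos(A) = (b² + c² - a²)/(2bc) = 0.643301  →  A = 49.96°
cos(B) = (a² + c² - b²)/(2ac) = 0.841969  →  B = 32.65°
cos(C) = (a² + b² - c²)/(2ab) = -0.128571  →  C = 97.39°
Check: A + B + C = 180.0° ✓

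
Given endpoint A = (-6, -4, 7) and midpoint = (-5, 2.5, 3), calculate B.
B = (2×(-5) - (-6), 2×2.5 - (-4), 2×3 - 7) = (-4, 9, -1)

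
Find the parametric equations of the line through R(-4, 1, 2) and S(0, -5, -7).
Direction vector d = S - R = (4, -6, -9)
x = -4 + 4t, y = 1 - 6t, z = 2 - 9t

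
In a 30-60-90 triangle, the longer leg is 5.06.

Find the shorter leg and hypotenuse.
In a 30-60-90 triangle, sides are in ratio 1 : √3 : 2.
Long leg = short leg·√3  →  short leg = 5.06/√3 = 2.921
Hypotenuse = 2·(short leg) = 2·5.06/√3 = 5.843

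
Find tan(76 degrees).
tan(76 degrees) = 4.0108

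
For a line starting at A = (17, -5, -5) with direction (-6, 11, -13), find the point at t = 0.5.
P(0.5) = (17 + (-6)(0.5), -5 + 11(0.5), -5 + (-13)(0.5)) = (14, 0.5, -11.5)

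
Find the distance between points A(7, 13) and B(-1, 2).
Using the distance formula: d = sqrt((x₂-x₁)² + (y₂-y₁)²)
dx = (-1) - 7 = -8
dy = 2 - 13 = -11
d = sqrt((-8)² + (-11)²) = sqrt(64 + 121) = sqrt(185) = 13.60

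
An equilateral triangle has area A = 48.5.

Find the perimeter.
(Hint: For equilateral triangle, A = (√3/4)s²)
A = (√3/4)s²  →  s² = 4A/√3 = 4·48.5/√3 = 112.006
s = 10.5833
Perimeter = 3s = 31.75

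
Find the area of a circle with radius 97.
Area = pi * r²
Area = pi * 97²
Area = pi * 9409
Area = 29559.25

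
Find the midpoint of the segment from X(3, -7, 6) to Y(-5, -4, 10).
Midpoint = ((3-5)/2, (-7-4)/2, (6+10)/2) = (-1, -5.5, 8)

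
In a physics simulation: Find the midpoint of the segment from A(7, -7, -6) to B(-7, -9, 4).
Midpoint = ((7-7)/2, (-7-9)/2, (-6+4)/2) = (0, -8, -1)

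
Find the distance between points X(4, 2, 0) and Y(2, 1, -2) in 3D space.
d = √[(-2)² + (-1)² + (-2)²] = √9 = 3.0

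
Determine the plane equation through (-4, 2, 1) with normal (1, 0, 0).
d = n·P = (1)(-4) + (0)(2) + (0)(1) = -4
Plane: x = -4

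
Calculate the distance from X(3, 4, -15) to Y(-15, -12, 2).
d = √[(-18)² + (-16)² + (17)²] = √869 = 29.48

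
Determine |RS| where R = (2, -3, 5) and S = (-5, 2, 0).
d = √[(-7)² + (5)² + (-5)²] = √99 = 9.95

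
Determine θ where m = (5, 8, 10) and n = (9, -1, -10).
m·n = -63, |m|² = 189, |n|² = 182
cos θ = -63/√34398 ≈ -0.3397
θ ≈ 109.9°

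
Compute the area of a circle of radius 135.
Area = pi * r²
Area = pi * 135²
Area = pi * 18225
Area = 57255.53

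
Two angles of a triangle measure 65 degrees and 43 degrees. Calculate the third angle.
Sum of angles in a triangle = 180 degrees
Third angle = 180 - 65 - 43
Third angle = 72 degrees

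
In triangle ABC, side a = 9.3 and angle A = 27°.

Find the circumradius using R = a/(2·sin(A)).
R = a/(2·sin(A)) = 9.3/(2·sin(27°))
R = 9.3/(2·0.453990) = 9.3/0.907981 = 10.24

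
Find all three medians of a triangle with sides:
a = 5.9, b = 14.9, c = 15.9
Using m_x = ½√(2y² + 2z² - x²):
m_a = ½√(2·14.9² + 2·15.9² - 5.9²) = ½√914.83 = 15.12
m_b = ½√(2·5.9² + 2·15.9² - 14.9²) = ½√353.23 = 9.397
m_c = ½√(2·5.9² + 2·14.9² - 15.9²) = ½√260.83 = 8.075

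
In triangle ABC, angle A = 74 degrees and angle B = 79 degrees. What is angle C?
Sum of angles in a triangle = 180 degrees
Third angle = 180 - 74 - 79
Third angle = 27 degrees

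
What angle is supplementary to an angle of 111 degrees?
Supplementary angles sum to 180 degrees.
Other angle = 180 - 111
Other angle = 69 degrees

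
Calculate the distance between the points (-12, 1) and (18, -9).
Using the distance formula: d = sqrt((x₂-x₁)² + (y₂-y₁)²)
dx = 18 - (-12) = 30
dy = (-9) - 1 = -10
d = sqrt(30² + (-10)²) = sqrt(900 + 100) = sqrt(1000) = 31.62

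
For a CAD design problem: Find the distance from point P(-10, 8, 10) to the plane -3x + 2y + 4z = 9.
d = |(-3)(-10) + 2(8) + 4(10) - (9)| / √((-3)² + 2² + 4²) = 77/√29 = 14.3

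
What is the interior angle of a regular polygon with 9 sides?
Interior angle of a regular n-gon = (n-2)*180/n
Interior angle = (9-2)*180/9
Interior angle = 7*180/9
Interior angle = 1260/9
Interior angle = 140 degrees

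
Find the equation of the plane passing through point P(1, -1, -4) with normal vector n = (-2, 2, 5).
d = n·P = (-2)(1) + (2)(-1) + (5)(-4) = -24
Plane: -2x + 2y + 5z = -24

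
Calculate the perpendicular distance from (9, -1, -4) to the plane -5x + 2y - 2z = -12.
d = |(-5)(9) + 2(-1) + (-2)(-4) - (-12)| / √((-5)² + 2² + (-2)²) = 27/√33 = 4.7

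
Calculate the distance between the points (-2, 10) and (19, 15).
Using the distance formula: d = sqrt((x₂-x₁)² + (y₂-y₁)²)
dx = 19 - (-2) = 21
dy = 15 - 10 = 5
d = sqrt(21² + 5²) = sqrt(441 + 25) = sqrt(466) = 21.59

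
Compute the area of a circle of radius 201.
Area = pi * r²
Area = pi * 201²
Area = pi * 40401
Area = 126923.48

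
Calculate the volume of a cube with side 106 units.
Volume = s³
Volume = 106³
Volume = 1191016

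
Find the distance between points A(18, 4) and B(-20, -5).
Using the distance formula: d = sqrt((x₂-x₁)² + (y₂-y₁)²)
dx = (-20) - 18 = -38
dy = (-5) - 4 = -9
d = sqrt((-38)² + (-9)²) = sqrt(1444 + 81) = sqrt(1525) = 39.05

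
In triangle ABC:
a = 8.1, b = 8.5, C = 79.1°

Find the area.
Using A = ½ab·sin(C):
A = ½·8.1·8.5·sin(79.1°) = ½·68.85·0.981959 = 33.8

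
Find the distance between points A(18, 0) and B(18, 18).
Using the distance formula: d = sqrt((x₂-x₁)² + (y₂-y₁)²)
dx = 18 - 18 = 0
dy = 18 - 0 = 18
d = sqrt(0² + 18²) = sqrt(0 + 324) = sqrt(324) = 18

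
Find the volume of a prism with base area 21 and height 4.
Volume = base area * height
Volume = 21 * 4
Volume = 84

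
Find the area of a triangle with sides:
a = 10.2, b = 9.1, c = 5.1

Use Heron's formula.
s = (a+b+c)/2 = (10.2+9.1+5.1)/2 = 12.2
A = √(s(s-a)(s-b)(s-c)) = √(12.2·2·3.1·7.1)
A = √537.044 = 23.17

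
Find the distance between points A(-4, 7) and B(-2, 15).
Using the distance formula: d = sqrt((x₂-x₁)² + (y₂-y₁)²)
dx = (-2) - (-4) = 2
dy = 15 - 7 = 8
d = sqrt(2² + 8²) = sqrt(4 + 64) = sqrt(68) = 8.25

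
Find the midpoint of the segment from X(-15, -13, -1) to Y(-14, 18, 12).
Midpoint = ((-15-14)/2, (-13+18)/2, (-1+12)/2) = (-14.5, 2.5, 5.5)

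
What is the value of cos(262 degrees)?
cos(262 degrees) = -0.1392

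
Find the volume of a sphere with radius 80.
Volume = (4/3) * pi * r³
Volume = (4/3) * pi * 80³
Volume = (4/3) * pi * 512000
Volume = 2144660.58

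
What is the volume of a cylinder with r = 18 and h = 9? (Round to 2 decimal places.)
Volume = pi * r² * h
Volume = pi * 18² * 9
Volume = pi * 324 * 9
Volume = pi * 2916
Volume = 9160.88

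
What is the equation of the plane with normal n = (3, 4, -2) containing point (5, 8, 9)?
d = n·P = (3)(5) + (4)(8) + (-2)(9) = 29
Plane: 3x + 4y - 2z = 29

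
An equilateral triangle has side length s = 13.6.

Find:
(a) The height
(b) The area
(a) Height h = s·√3/2 = 13.6·√3/2 = 11.78
(b) Area = (√3/4)·s² = (√3/4)·13.6² = (√3/4)·184.96 = 80.09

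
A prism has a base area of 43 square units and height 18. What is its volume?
Volume = base area * height
Volume = 43 * 18
Volume = 774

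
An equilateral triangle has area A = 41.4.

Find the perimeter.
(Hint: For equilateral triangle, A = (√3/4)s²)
A = (√3/4)s²  →  s² = 4A/√3 = 4·41.4/√3 = 95.6092
s = 9.778
Perimeter = 3s = 29.33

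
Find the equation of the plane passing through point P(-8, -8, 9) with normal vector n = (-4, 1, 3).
d = n·P = (-4)(-8) + (1)(-8) + (3)(9) = 51
Plane: -4x + y + 3z = 51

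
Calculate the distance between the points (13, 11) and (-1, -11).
Using the distance formula: d = sqrt((x₂-x₁)² + (y₂-y₁)²)
dx = (-1) - 13 = -14
dy = (-11) - 11 = -22
d = sqrt((-14)² + (-22)²) = sqrt(196 + 484) = sqrt(680) = 26.08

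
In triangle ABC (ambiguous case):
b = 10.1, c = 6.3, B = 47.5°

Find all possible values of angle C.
sin(C)/c = sin(B)/b  →  sin(C) = c·sin(B)/b = 6.3·sin(47.5°)/10.1 = 0.459886
C₁ = arcsin(0.459886) = 27.38°,  C₂ = 180° - C₁ = 152.62°
Check C₂: A = 180° - 47.5° - 152.62° = -20.12° ≤ 0, rejected
C = 27.38° (one solution)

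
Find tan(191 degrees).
tan(191 degrees) = 0.1944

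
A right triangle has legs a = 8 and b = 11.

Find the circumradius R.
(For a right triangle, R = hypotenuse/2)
Hypotenuse c = √(8² + 11²) = √185 = 13.6015
R = c/2 = 6.801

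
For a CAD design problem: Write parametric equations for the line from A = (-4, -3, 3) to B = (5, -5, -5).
Direction vector d = B - A = (9, -2, -8)
x = -4 + 9t, y = -3 - 2t, z = 3 - 8t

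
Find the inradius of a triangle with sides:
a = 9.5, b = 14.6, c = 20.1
s = (a+b+c)/2 = (9.5+14.6+20.1)/2 = 22.1
Area = √(s(s-a)(s-b)(s-c)) = √(22.1·12.6·7.5·2) = 64.6289
r = Area/s = 64.6289/22.1 = 2.924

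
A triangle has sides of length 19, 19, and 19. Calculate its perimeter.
Perimeter = sum of all sides
Perimeter = 19 + 19 + 19
Perimeter = 57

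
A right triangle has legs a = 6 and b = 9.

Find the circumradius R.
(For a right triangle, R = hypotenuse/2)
Hypotenuse c = √(6² + 9²) = √117 = 10.8167
R = c/2 = 5.408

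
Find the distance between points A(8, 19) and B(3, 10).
Using the distance formula: d = sqrt((x₂-x₁)² + (y₂-y₁)²)
dx = 3 - 8 = -5
dy = 10 - 19 = -9
d = sqrt((-5)² + (-9)²) = sqrt(25 + 81) = sqrt(106) = 10.30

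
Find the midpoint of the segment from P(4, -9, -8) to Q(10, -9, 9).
Midpoint = ((4+10)/2, (-9-9)/2, (-8+9)/2) = (7, -9, 0.5)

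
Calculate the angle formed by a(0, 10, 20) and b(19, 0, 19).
a·b = 380, |a|² = 500, |b|² = 722
cos θ = 380/√361000 ≈ 0.6325
θ ≈ 50.77°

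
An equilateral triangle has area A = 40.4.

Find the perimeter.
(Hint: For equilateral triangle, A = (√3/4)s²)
A = (√3/4)s²  →  s² = 4A/√3 = 4·40.4/√3 = 93.2998
s = 9.65918
Perimeter = 3s = 28.98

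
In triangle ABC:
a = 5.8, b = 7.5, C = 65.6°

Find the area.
Using A = ½ab·sin(C):
A = ½·5.8·7.5·sin(65.6°) = ½·43.5·0.910684 = 19.81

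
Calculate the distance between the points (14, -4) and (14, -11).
Using the distance formula: d = sqrt((x₂-x₁)² + (y₂-y₁)²)
dx = 14 - 14 = 0
dy = (-11) - (-4) = -7
d = sqrt(0² + (-7)²) = sqrt(0 + 49) = sqrt(49) = 7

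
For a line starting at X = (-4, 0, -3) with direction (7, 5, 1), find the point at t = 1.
P(1) = (-4 + 7(1), 0 + 5(1), -3 + 1(1)) = (3, 5, -2)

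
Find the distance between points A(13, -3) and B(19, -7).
Using the distance formula: d = sqrt((x₂-x₁)² + (y₂-y₁)²)
dx = 19 - 13 = 6
dy = (-7) - (-3) = -4
d = sqrt(6² + (-4)²) = sqrt(36 + 16) = sqrt(52) = 7.21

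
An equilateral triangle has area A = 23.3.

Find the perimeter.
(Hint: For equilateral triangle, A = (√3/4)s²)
A = (√3/4)s²  →  s² = 4A/√3 = 4·23.3/√3 = 53.809
s = 7.33546
Perimeter = 3s = 22.01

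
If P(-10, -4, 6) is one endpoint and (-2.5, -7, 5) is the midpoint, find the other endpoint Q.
Q = (2×(-2.5) - (-10), 2×(-7) - (-4), 2×5 - 6) = (5, -10, 4)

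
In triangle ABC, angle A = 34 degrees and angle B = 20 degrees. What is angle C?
Sum of angles in a triangle = 180 degrees
Third angle = 180 - 34 - 20
Third angle = 126 degrees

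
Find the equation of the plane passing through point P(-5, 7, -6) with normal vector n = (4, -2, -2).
d = n·P = (4)(-5) + (-2)(7) + (-2)(-6) = -22
Plane: 4x - 2y - 2z = -22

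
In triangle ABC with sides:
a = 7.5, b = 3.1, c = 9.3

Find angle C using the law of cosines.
cos(C) = (a² + b² - c²)/(2ab)
cos(C) = (7.5² + 3.1² - 9.3²)/(2·7.5·3.1) = -20.63/46.5 = -0.443656
C = arccos(-0.443656) = 116.3°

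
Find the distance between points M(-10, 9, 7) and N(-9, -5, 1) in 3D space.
d = √[(1)² + (-14)² + (-6)²] = √233 = 15.26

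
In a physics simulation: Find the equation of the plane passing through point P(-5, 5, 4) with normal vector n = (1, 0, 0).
d = n·P = (1)(-5) + (0)(5) + (0)(4) = -5
Plane: x = -5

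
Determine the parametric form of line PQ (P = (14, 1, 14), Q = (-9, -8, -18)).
Direction vector d = Q - P = (-23, -9, -32)
x = 14 - 23t, y = 1 - 9t, z = 14 - 32t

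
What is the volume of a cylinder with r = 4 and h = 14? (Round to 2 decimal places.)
Volume = pi * r² * h
Volume = pi * 4² * 14
Volume = pi * 16 * 14
Volume = pi * 224
Volume = 703.72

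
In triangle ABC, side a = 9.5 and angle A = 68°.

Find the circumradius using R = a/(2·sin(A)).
R = a/(2·sin(A)) = 9.5/(2·sin(68°))
R = 9.5/(2·0.927184) = 9.5/1.854368 = 5.123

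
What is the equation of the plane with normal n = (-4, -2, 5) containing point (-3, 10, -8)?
d = n·P = (-4)(-3) + (-2)(10) + (5)(-8) = -48
Plane: -4x - 2y + 5z = -48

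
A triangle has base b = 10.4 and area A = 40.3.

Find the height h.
A = ½bh  →  h = 2A/b
h = 2·40.3/10.4 = 7.75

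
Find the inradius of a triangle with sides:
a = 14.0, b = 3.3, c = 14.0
s = (a+b+c)/2 = (14.0+3.3+14.0)/2 = 15.65
Area = √(s(s-a)(s-b)(s-c)) = √(15.65·1.65·12.35·1.65) = 22.939
r = Area/s = 22.939/15.65 = 1.466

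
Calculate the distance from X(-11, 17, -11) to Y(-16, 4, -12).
d = √[(-5)² + (-13)² + (-1)²] = √195 = 13.96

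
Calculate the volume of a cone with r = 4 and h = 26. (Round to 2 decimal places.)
Volume = (1/3) * pi * r² * h
Volume = (1/3) * pi * 4² * 26
Volume = (1/3) * pi * 16 * 26
Volume = (1/3) * pi * 416
Volume = 435.63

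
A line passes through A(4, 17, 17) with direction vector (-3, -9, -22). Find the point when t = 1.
P(1) = (4 + (-3)(1), 17 + (-9)(1), 17 + (-22)(1)) = (1, 8, -5)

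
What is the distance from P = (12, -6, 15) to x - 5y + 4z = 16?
d = |1(12) + (-5)(-6) + 4(15) - (16)| / √(1² + (-5)² + 4²) = 86/√42 = 13.27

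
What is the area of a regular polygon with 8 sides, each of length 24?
For a regular 8-gon with side length s = 24:
Apothem a = s / (2*tan(pi/8)) = 24 / (2*tan(pi/8)) ≈ 28.97056
Perimeter P = 8 * 24 = 192
Area = (1/2) * P * a = (1/2) * 192 * 28.97056 = 2781.17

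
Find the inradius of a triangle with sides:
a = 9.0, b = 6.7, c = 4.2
s = (a+b+c)/2 = (9.0+6.7+4.2)/2 = 9.95
Area = √(s(s-a)(s-b)(s-c)) = √(9.95·0.95·3.25·5.75) = 13.2907
r = Area/s = 13.2907/9.95 = 1.336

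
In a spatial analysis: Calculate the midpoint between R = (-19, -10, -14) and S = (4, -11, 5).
Midpoint = ((-19+4)/2, (-10-11)/2, (-14+5)/2) = (-7.5, -10.5, -4.5)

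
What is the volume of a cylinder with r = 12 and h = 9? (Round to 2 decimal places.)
Volume = pi * r² * h
Volume = pi * 12² * 9
Volume = pi * 144 * 9
Volume = pi * 1296
Volume = 4071.50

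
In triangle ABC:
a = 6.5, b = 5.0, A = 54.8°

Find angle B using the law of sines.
sin(B)/b = sin(A)/a
sin(B) = b·sin(A)/a = 5.0·sin(54.8°)/6.5 = 0.628573
B = arcsin(0.628573) = 38.94°  (b ≤ a, so B ≤ A and the acute solution is unique)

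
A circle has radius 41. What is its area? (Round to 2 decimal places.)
Area = pi * r²
Area = pi * 41²
Area = pi * 1681
Area = 5281.02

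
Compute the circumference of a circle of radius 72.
Circumference = 2 * pi * r
Circumference = 2 * pi * 72
Circumference = 452.39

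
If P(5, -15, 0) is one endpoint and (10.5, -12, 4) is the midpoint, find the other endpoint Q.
Q = (2×10.5 - 5, 2×(-12) - (-15), 2×4 - 0) = (16, -9, 8)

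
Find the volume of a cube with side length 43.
Volume = s³
Volume = 43³
Volume = 79507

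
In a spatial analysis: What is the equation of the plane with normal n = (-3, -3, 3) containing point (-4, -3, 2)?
d = n·P = (-3)(-4) + (-3)(-3) + (3)(2) = 27
Plane: -3x - 3y + 3z = 27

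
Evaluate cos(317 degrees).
cos(317 degrees) = 0.7314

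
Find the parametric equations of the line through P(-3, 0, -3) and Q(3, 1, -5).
Direction vector d = Q - P = (6, 1, -2)
x = -3 + 6t, y = 0 + t, z = -3 - 2t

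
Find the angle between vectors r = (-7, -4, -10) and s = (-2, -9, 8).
r·s = -30, |r|² = 165, |s|² = 149
cos θ = -30/√24585 ≈ -0.1913
θ ≈ 101.0°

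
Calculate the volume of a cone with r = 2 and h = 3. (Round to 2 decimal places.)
Volume = (1/3) * pi * r² * h
Volume = (1/3) * pi * 2² * 3
Volume = (1/3) * pi * 4 * 3
Volume = (1/3) * pi * 12
Volume = 12.57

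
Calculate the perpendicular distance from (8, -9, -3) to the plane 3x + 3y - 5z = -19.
d = |3(8) + 3(-9) + (-5)(-3) - (-19)| / √(3² + 3² + (-5)²) = 31/√43 = 4.727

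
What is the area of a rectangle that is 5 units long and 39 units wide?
Area = length * width
Area = 5 * 39
Area = 195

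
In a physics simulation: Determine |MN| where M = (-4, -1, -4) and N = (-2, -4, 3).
d = √[(2)² + (-3)² + (7)²] = √62 = 7.874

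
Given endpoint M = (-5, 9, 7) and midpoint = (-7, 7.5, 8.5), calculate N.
N = (2×(-7) - (-5), 2×7.5 - 9, 2×8.5 - 7) = (-9, 6, 10)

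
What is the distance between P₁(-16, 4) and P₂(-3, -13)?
Using the distance formula: d = sqrt((x₂-x₁)² + (y₂-y₁)²)
dx = (-3) - (-16) = 13
dy = (-13) - 4 = -17
d = sqrt(13² + (-17)²) = sqrt(169 + 289) = sqrt(458) = 21.40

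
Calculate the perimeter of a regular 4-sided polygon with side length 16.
Perimeter = number of sides * side length
Perimeter = 4 * 16
Perimeter = 64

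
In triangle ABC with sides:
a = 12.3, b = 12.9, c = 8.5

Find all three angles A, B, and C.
By the law of cosines:
cos(A) = (b² + c² - a²)/(2bc) = 0.398404  →  A = 66.52°
cos(B) = (a² + c² - b²)/(2ac) = 0.273219  →  B = 74.14°
cos(C) = (a² + b² - c²)/(2ab) = 0.773461  →  C = 39.33°
Check: A + B + C = 180.0° ✓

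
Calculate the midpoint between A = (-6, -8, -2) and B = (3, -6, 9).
Midpoint = ((-6+3)/2, (-8-6)/2, (-2+9)/2) = (-1.5, -7, 3.5)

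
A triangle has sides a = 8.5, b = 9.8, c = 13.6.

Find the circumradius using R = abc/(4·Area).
s = (a+b+c)/2 = 15.95
Area = √(s(s-a)(s-b)(s-c)) = √(15.95·7.45·6.15·2.35) = 41.441
R = abc/(4·Area) = (8.5·9.8·13.6)/(4·41.441) = 1132.88/165.764 = 6.834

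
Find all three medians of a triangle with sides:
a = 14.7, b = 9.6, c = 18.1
Using m_x = ½√(2y² + 2z² - x²):
m_a = ½√(2·9.6² + 2·18.1² - 14.7²) = ½√623.45 = 12.48
m_b = ½√(2·14.7² + 2·18.1² - 9.6²) = ½√995.24 = 15.77
m_c = ½√(2·14.7² + 2·9.6² - 18.1²) = ½√288.89 = 8.498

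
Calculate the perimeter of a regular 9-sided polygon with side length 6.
Perimeter = number of sides * side length
Perimeter = 9 * 6
Perimeter = 54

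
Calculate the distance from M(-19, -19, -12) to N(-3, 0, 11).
d = √[(16)² + (19)² + (23)²] = √1146 = 33.85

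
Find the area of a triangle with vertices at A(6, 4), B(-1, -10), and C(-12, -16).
Using the coordinate formula: Area = (1/2)|x₁(y₂-y₃) + x₂(y₃-y₁) + x₃(y₁-y₂)|
Area = (1/2)|6((-10)-(-16)) + (-1)((-16)-4) + (-12)(4-(-10))|
Area = (1/2)|6*6 + (-1)*(-20) + (-12)*14|
Area = (1/2)|36 + 20 + (-168)|
Area = (1/2)*112 = 56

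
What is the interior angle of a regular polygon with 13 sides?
Interior angle of a regular n-gon = (n-2)*180/n
Interior angle = (13-2)*180/13
Interior angle = 11*180/13
Interior angle = 1980/13
Interior angle = 152.31 degrees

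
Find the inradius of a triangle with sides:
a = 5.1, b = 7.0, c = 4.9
s = (a+b+c)/2 = (5.1+7.0+4.9)/2 = 8.5
Area = √(s(s-a)(s-b)(s-c)) = √(8.5·3.4·1.5·3.6) = 12.4924
r = Area/s = 12.4924/8.5 = 1.47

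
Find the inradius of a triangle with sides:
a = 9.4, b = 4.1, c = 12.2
s = (a+b+c)/2 = (9.4+4.1+12.2)/2 = 12.85
Area = √(s(s-a)(s-b)(s-c)) = √(12.85·3.45·8.75·0.65) = 15.879
r = Area/s = 15.879/12.85 = 1.236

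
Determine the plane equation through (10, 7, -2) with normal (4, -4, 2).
d = n·P = (4)(10) + (-4)(7) + (2)(-2) = 8
Plane: 4x - 4y + 2z = 8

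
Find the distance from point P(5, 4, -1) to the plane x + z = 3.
d = |1(5) + 0(4) + 1(-1) - (3)| / √(1² + 0² + 1²) = 1/√2 = 0.7071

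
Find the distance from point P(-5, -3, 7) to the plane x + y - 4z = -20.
d = |1(-5) + 1(-3) + (-4)(7) - (-20)| / √(1² + 1² + (-4)²) = 16/√18 = 3.771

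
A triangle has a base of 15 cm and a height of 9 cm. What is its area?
Area = (1/2) * base * height
Area = (1/2) * 15 * 9
Area = 67.50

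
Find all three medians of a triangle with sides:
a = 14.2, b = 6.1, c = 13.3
Using m_x = ½√(2y² + 2z² - x²):
m_a = ½√(2·6.1² + 2·13.3² - 14.2²) = ½√226.56 = 7.526
m_b = ½√(2·14.2² + 2·13.3² - 6.1²) = ½√719.85 = 13.42
m_c = ½√(2·14.2² + 2·6.1² - 13.3²) = ½√300.81 = 8.672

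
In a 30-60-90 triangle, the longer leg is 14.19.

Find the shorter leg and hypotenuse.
In a 30-60-90 triangle, sides are in ratio 1 : √3 : 2.
Long leg = short leg·√3  →  short leg = 14.19/√3 = 8.193
Hypotenuse = 2·(short leg) = 2·14.19/√3 = 16.39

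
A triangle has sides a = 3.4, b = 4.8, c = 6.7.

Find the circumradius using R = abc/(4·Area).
s = (a+b+c)/2 = 7.45
Area = √(s(s-a)(s-b)(s-c)) = √(7.45·4.05·2.65·0.75) = 7.74389
R = abc/(4·Area) = (3.4·4.8·6.7)/(4·7.74389) = 109.344/30.97556 = 3.53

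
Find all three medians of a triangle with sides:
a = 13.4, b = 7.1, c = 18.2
Using m_x = ½√(2y² + 2z² - x²):
m_a = ½√(2·7.1² + 2·18.2² - 13.4²) = ½√583.74 = 12.08
m_b = ½√(2·13.4² + 2·18.2² - 7.1²) = ½√971.19 = 15.58
m_c = ½√(2·13.4² + 2·7.1² - 18.2²) = ½√128.7 = 5.672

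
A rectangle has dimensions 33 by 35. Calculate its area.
Area = length * width
Area = 33 * 35
Area = 1155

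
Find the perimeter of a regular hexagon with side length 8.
Perimeter = number of sides * side length
Perimeter = 6 * 8
Perimeter = 48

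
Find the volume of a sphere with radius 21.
Volume = (4/3) * pi * r³
Volume = (4/3) * pi * 21³
Volume = (4/3) * pi * 9261
Volume = 38792.39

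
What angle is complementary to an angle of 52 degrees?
Complementary angles sum to 90 degrees.
Other angle = 90 - 52
Other angle = 38 degrees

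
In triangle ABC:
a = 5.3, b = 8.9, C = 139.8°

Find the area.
Using A = ½ab·sin(C):
A = ½·5.3·8.9·sin(139.8°) = ½·47.17·0.645458 = 15.22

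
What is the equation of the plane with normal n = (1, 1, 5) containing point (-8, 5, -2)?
d = n·P = (1)(-8) + (1)(5) + (5)(-2) = -13
Plane: x + y + 5z = -13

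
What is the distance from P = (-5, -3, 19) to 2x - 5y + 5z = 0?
d = |2(-5) + (-5)(-3) + 5(19) - (0)| / √(2² + (-5)² + 5²) = 100/√54 = 13.61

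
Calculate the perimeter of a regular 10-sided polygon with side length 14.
Perimeter = number of sides * side length
Perimeter = 10 * 14
Perimeter = 140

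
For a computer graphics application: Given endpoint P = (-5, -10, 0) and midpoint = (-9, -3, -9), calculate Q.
Q = (2×(-9) - (-5), 2×(-3) - (-10), 2×(-9) - 0) = (-13, 4, -18)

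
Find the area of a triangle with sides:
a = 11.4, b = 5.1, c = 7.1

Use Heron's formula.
s = (a+b+c)/2 = (11.4+5.1+7.1)/2 = 11.8
A = √(s(s-a)(s-b)(s-c)) = √(11.8·0.4·6.7·4.7)
A = √148.633 = 12.19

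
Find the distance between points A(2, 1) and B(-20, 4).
Using the distance formula: d = sqrt((x₂-x₁)² + (y₂-y₁)²)
dx = (-20) - 2 = -22
dy = 4 - 1 = 3
d = sqrt((-22)² + 3²) = sqrt(484 + 9) = sqrt(493) = 22.20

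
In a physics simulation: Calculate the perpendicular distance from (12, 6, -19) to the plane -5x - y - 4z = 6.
d = |(-5)(12) + (-1)(6) + (-4)(-19) - (6)| / √((-5)² + (-1)² + (-4)²) = 4/√42 = 0.6172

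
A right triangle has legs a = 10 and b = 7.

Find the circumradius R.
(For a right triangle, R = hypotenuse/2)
Hypotenuse c = √(10² + 7²) = √149 = 12.2066
R = c/2 = 6.103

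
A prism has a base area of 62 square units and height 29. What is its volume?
Volume = base area * height
Volume = 62 * 29
Volume = 1798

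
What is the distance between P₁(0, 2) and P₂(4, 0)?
Using the distance formula: d = sqrt((x₂-x₁)² + (y₂-y₁)²)
dx = 4 - 0 = 4
dy = 0 - 2 = -2
d = sqrt(4² + (-2)²) = sqrt(16 + 4) = sqrt(20) = 4.47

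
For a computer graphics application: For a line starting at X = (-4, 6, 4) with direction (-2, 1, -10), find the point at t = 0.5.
P(0.5) = (-4 + (-2)(0.5), 6 + 1(0.5), 4 + (-10)(0.5)) = (-5, 6.5, -1)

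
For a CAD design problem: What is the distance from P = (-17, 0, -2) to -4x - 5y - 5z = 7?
d = |(-4)(-17) + (-5)(0) + (-5)(-2) - (7)| / √((-4)² + (-5)² + (-5)²) = 71/√66 = 8.739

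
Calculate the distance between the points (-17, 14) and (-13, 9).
Using the distance formula: d = sqrt((x₂-x₁)² + (y₂-y₁)²)
dx = (-13) - (-17) = 4
dy = 9 - 14 = -5
d = sqrt(4² + (-5)²) = sqrt(16 + 25) = sqrt(41) = 6.40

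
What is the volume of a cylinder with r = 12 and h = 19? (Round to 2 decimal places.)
Volume = pi * r² * h
Volume = pi * 12² * 19
Volume = pi * 144 * 19
Volume = pi * 2736
Volume = 8595.40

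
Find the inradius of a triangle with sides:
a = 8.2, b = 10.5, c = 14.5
s = (a+b+c)/2 = (8.2+10.5+14.5)/2 = 16.6
Area = √(s(s-a)(s-b)(s-c)) = √(16.6·8.4·6.1·2.1) = 42.2638
r = Area/s = 42.2638/16.6 = 2.546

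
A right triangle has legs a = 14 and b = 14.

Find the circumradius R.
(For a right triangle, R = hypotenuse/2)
Hypotenuse c = √(14² + 14²) = √392 = 19.799
R = c/2 = 9.899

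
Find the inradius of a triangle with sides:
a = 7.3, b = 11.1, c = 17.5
s = (a+b+c)/2 = (7.3+11.1+17.5)/2 = 17.95
Area = √(s(s-a)(s-b)(s-c)) = √(17.95·10.65·6.85·0.45) = 24.275
r = Area/s = 24.275/17.95 = 1.352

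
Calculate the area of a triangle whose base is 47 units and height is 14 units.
Area = (1/2) * base * height
Area = (1/2) * 47 * 14
Area = 329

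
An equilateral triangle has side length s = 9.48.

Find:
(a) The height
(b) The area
(a) Height h = s·√3/2 = 9.48·√3/2 = 8.21
(b) Area = (√3/4)·s² = (√3/4)·9.48² = (√3/4)·89.8704 = 38.92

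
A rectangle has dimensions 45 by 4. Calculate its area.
Area = length * width
Area = 45 * 4
Area = 180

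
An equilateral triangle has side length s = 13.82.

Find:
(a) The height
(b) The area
(a) Height h = s·√3/2 = 13.82·√3/2 = 11.97
(b) Area = (√3/4)·s² = (√3/4)·13.82² = (√3/4)·190.992 = 82.7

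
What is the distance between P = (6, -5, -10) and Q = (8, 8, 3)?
d = √[(2)² + (13)² + (13)²] = √342 = 18.49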